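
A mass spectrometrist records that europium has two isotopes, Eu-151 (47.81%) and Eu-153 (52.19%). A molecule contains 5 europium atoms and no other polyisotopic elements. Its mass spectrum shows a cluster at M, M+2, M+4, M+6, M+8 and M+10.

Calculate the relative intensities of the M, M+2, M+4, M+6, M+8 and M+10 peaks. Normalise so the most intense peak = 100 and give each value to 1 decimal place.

Expanding (0.4781 + 0.5219)^5:
P(M) = 0.4781^5 = 0.024980
P(M+2) = 5 × 0.4781^4 × 0.5219^1 = 0.136343
P(M+4) = 10 × 0.4781^3 × 0.5219^2 = 0.297667
P(M+6) = 10 × 0.4781^2 × 0.5219^3 = 0.324937
P(M+8) = 5 × 0.4781^1 × 0.5219^4 = 0.177353
P(M+10) = 0.5219^5 = 0.038720
The M+6 peak is largest (0.324937); scaling to 100 gives 7.7 : 42.0 : 91.6 : 100.0 : 54.6 : 11.9.

7.7 : 42.0 : 91.6 : 100.0 : 54.6 : 11.9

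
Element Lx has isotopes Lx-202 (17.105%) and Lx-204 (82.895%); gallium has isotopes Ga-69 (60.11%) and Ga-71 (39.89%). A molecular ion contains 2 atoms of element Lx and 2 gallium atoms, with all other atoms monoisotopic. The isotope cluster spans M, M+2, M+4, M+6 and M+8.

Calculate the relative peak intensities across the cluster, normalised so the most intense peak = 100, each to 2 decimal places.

Element Lx pattern (n=2): 0.0292581 : 0.2835838 : 0.6871581
Gallium pattern (n=2): 0.36132121 : 0.47955758 : 0.15912121
Convolve the two distributions (both contribute in 2-u steps):
  M: 0.0292581×0.36132121 = 0.010572
  M+2: 0.0292581×0.47955758 + 0.2835838×0.36132121 = 0.116496
  M+4: 0.0292581×0.15912121 + 0.2835838×0.47955758 + 0.6871581×0.36132121 = 0.388935
  M+6: 0.2835838×0.15912121 + 0.6871581×0.47955758 = 0.374656
  M+8: 0.6871581×0.15912121 = 0.109341
Scale to base peak (0.388935) = 100: 2.72 : 29.95 : 100.00 : 96.33 : 28.11

2.72 : 29.95 : 100.00 : 96.33 : 28.11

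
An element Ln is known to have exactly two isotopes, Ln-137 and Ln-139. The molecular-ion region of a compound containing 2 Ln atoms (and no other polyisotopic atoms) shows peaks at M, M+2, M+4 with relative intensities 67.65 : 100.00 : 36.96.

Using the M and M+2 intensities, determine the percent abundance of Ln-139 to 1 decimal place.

If p is the fraction of Ln that is Ln-137, then I(M+2)/I(M) = [C(2,1)·p^1·(1−p)] / p^2 = 2·(1−p)/p = 100.00/67.65 = 1.4782
(1−p)/p = 1.4782/2 = 0.7391  ⇒  p = 1/(1 + 0.7391) = 0.5750
Ln-137: 57.5%, Ln-139: 42.5%.

42.5%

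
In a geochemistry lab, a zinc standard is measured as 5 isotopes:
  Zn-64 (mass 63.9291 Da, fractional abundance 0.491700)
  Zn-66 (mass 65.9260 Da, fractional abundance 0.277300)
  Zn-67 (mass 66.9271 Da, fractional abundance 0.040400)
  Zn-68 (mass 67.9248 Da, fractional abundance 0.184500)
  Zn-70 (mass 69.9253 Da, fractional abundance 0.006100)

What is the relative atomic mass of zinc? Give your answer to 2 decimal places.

Weight each isotope mass by its fractional abundance: 0.491700 × 63.9291 + 0.277300 × 65.9260 + 0.040400 × 66.9271 + 0.184500 × 67.9248 + 0.006100 × 69.9253
= 31.43394 + 18.28128 + 2.70385 + 12.53213 + 0.42654 = 65.37774 Da

65.38 Da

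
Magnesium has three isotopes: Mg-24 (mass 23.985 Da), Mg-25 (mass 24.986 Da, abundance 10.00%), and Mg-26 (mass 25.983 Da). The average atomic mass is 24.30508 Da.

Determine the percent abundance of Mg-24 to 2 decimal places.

The remaining 90.00% is split between Mg-24 (fraction x) and Mg-26 (fraction 0.9000 − x).
Substituting: 23.985x + 25.983(0.9000 − x) = 21.80648
(23.985 − 25.983)x = -1.57822  ⇒  x = 0.78990, y = 0.11010
Mg-24: 78.99%, Mg-26: 11.01%.

78.99%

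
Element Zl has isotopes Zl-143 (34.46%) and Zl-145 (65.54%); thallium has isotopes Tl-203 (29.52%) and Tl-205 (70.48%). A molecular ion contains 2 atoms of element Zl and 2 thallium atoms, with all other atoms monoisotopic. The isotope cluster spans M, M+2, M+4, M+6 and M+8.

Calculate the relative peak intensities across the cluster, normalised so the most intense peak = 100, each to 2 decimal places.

2.57 : 22.02 : 70.54 : 100.00 : 52.93

Element Zl pattern (n=2): 0.11874916 : 0.45170168 : 0.42954916
Thallium pattern (n=2): 0.08714304 : 0.41611392 : 0.49674304
Convolve the two distributions (both contribute in 2-u steps):
  M: 0.11874916×0.08714304 = 0.010348
  M+2: 0.11874916×0.41611392 + 0.45170168×0.08714304 = 0.088776
  M+4: 0.11874916×0.49674304 + 0.45170168×0.41611392 + 0.42954916×0.08714304 = 0.284379
  M+6: 0.45170168×0.49674304 + 0.42954916×0.41611392 = 0.403121
  M+8: 0.42954916×0.49674304 = 0.213376
Scale to base peak (0.403121) = 100: 2.57 : 22.02 : 70.54 : 100.00 : 52.93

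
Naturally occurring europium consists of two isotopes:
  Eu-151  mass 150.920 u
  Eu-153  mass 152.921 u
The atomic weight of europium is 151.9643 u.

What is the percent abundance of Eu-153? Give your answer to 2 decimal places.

Writing the weighted mean with unknown fraction x of Eu-151:
150.920·x + 152.921·(1 − x) = 151.9643
(150.920 − 152.921)·x = 151.9643 − 152.921
x = -0.9567 / -2.001 = 0.47811 → 47.81% Eu-151, 52.19% Eu-153.

52.19%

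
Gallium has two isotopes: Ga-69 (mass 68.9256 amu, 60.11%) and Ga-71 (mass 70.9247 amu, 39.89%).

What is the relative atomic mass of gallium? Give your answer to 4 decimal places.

69.7230 amu

Weight each isotope mass by its fractional abundance: 0.6011 × 68.9256 + 0.3989 × 70.9247
= 41.43118 + 28.29186 = 69.72304 amu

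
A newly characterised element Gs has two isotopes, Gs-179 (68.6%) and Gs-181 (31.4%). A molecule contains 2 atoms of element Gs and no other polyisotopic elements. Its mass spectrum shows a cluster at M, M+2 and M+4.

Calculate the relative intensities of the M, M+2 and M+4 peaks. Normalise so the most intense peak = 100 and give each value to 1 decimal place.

Each Gs atom is independently Gs-179 (p = 0.686) or Gs-181 (q = 0.314); the cluster is the binomial expansion (p + q)^2.
P(M) = 0.686^2 = 0.470596
P(M+2) = 2 × 0.686^1 × 0.314^1 = 0.430808
P(M+4) = 0.314^2 = 0.098596
The M peak is largest (0.470596); scaling to 100 gives 100.0 : 91.5 : 21.0.

100.0 : 91.5 : 21.0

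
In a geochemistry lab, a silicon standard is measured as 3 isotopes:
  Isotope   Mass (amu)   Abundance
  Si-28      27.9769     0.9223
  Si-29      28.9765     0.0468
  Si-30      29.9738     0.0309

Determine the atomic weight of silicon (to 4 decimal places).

28.0854 amu

Ar = Σ fᵢ·mᵢ = 0.9223 × 27.9769 + 0.0468 × 28.9765 + 0.0309 × 29.9738
= 25.80309 + 1.35610 + 0.92619 = 28.08538 amu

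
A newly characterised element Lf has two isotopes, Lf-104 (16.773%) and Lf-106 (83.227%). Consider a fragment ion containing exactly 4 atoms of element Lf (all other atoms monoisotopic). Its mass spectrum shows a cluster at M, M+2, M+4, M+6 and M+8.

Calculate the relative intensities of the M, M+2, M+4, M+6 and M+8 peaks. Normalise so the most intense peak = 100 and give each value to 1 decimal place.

The 4 Lf atoms are independent, so intensities follow the terms of (0.16773 + 0.83227)^4.
P(M) = 0.16773^4 = 0.000791
P(M+2) = 4 × 0.16773^3 × 0.83227^1 = 0.015709
P(M+4) = 6 × 0.16773^2 × 0.83227^2 = 0.116923
P(M+6) = 4 × 0.16773^1 × 0.83227^3 = 0.386780
P(M+8) = 0.83227^4 = 0.479796
The M+8 peak is largest (0.479796); scaling to 100 gives 0.2 : 3.3 : 24.4 : 80.6 : 100.0.

0.2 : 3.3 : 24.4 : 80.6 : 100.0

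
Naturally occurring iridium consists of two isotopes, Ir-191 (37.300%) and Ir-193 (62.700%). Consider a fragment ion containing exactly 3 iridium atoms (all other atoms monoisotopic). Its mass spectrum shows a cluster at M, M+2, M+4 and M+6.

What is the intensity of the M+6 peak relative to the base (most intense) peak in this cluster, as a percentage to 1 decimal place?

56.0%

Binomial terms of (0.37300 + 0.62700)^3: M 0.0519, M+2 0.2617, M+4 0.4399, M+6 0.2465 → M+4 is the base peak.
P(M+4) = C(3,2) × 0.37300^1 × 0.62700^2 = 3 × 0.3730 × 0.393129 = 0.439911 (base)
P(M+6) = C(3,3) × 0.37300^0 × 0.62700^3 = 1 × 1.0000 × 0.24649188 = 0.246492
Relative intensity = 0.246492 / 0.439911 × 100 = 56.0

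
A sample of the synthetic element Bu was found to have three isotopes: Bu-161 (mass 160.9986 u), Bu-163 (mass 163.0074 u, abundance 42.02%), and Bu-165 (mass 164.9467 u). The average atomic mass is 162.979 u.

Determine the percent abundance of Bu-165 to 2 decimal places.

Let x and y be the fractions of Bu-161 and Bu-165. Then x + y = 1 − 0.4202 = 0.5798 and 160.9986x + 164.9467y = 162.979 − 0.4202×163.0074 = 94.48329052.
Substituting: 160.9986x + 164.9467(0.5798 − x) = 94.48329052
(160.9986 − 164.9467)x = -1.15280614  ⇒  x = 0.29199, y = 0.28781
Bu-161: 29.20%, Bu-165: 28.78%.

28.78%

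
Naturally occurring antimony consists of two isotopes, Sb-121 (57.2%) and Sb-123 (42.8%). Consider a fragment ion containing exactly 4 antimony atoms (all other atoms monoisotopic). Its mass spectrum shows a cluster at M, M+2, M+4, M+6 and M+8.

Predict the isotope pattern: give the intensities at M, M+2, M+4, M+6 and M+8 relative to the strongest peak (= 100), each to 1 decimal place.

The 4 Sb atoms are independent, so intensities follow the terms of (0.572 + 0.428)^4.
P(M) = 0.572^4 = 0.107049
P(M+2) = 4 × 0.572^3 × 0.428^1 = 0.320400
P(M+4) = 6 × 0.572^2 × 0.428^2 = 0.359609
P(M+6) = 4 × 0.572^1 × 0.428^3 = 0.179385
P(M+8) = 0.428^4 = 0.033556
The M+4 peak is largest (0.359609); scaling to 100 gives 29.8 : 89.1 : 100.0 : 49.9 : 9.3.

29.8 : 89.1 : 100.0 : 49.9 : 9.3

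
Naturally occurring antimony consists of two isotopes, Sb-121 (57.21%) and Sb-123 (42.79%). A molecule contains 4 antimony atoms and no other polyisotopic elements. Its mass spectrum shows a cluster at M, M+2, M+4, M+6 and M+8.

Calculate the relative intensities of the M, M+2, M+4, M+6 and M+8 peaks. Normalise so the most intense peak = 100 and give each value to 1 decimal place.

29.8 : 89.1 : 100.0 : 49.9 : 9.3

Each Sb atom is independently Sb-121 (p = 0.5721) or Sb-123 (q = 0.4279); the cluster is the binomial expansion (p + q)^4.
P(M) = 0.5721^4 = 0.107124
P(M+2) = 4 × 0.5721^3 × 0.4279^1 = 0.320493
P(M+4) = 6 × 0.5721^2 × 0.4279^2 = 0.359567
P(M+6) = 4 × 0.5721^1 × 0.4279^3 = 0.179291
P(M+8) = 0.4279^4 = 0.033525
The M+4 peak is largest (0.359567); scaling to 100 gives 29.8 : 89.1 : 100.0 : 49.9 : 9.3.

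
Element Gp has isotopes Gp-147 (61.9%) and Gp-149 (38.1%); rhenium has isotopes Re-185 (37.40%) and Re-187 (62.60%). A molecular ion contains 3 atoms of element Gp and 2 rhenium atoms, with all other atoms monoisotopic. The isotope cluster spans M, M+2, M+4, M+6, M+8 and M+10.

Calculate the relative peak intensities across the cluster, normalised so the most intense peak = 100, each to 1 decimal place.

9.9 : 51.3 : 100.0 : 91.0 : 39.2 : 6.5

Element Gp pattern (n=3): 0.23717666 : 0.43795302 : 0.26956398 : 0.05530634
Rhenium pattern (n=2): 0.139876 : 0.468248 : 0.391876
Convolve the two distributions (both contribute in 2-u steps):
  M: 0.23717666×0.139876 = 0.033175
  M+2: 0.23717666×0.468248 + 0.43795302×0.139876 = 0.172317
  M+4: 0.23717666×0.391876 + 0.43795302×0.468248 + 0.26956398×0.139876 = 0.335720
  M+6: 0.43795302×0.391876 + 0.26956398×0.468248 + 0.05530634×0.139876 = 0.305582
  M+8: 0.26956398×0.391876 + 0.05530634×0.468248 = 0.131533
  M+10: 0.05530634×0.391876 = 0.021673
Scale to base peak (0.335720) = 100: 9.9 : 51.3 : 100.0 : 91.0 : 39.2 : 6.5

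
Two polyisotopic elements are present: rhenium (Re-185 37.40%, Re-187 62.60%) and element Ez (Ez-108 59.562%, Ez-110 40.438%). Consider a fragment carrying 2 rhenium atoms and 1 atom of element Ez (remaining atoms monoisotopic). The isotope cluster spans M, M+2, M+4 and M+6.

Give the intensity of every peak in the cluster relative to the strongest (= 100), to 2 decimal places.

19.71 : 79.35 : 100.00 : 37.48

Rhenium pattern (n=2): 0.139876 : 0.468248 : 0.391876
Element Ez pattern (n=1): 0.59562 : 0.40438
Convolve the two distributions (both contribute in 2-u steps):
  M: 0.139876×0.59562 = 0.083313
  M+2: 0.139876×0.40438 + 0.468248×0.59562 = 0.335461
  M+4: 0.468248×0.40438 + 0.391876×0.59562 = 0.422759
  M+6: 0.391876×0.40438 = 0.158467
Scale to base peak (0.422759) = 100: 19.71 : 79.35 : 100.00 : 37.48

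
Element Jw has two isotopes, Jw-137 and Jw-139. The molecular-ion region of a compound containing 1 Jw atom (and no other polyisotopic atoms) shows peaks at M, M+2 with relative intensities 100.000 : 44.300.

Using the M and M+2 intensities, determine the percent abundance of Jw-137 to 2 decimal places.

69.30%

Let p = fractional abundance of Jw-137. I(M+2)/I(M) = [C(1,1)·p^0·(1−p)] / p^1 = 1·(1−p)/p = 44.300/100.000 = 0.4430
(1−p)/p = 0.4430/1 = 0.4430  ⇒  p = 1/(1 + 0.4430) = 0.6930
Jw-137: 69.30%, Jw-139: 30.70%.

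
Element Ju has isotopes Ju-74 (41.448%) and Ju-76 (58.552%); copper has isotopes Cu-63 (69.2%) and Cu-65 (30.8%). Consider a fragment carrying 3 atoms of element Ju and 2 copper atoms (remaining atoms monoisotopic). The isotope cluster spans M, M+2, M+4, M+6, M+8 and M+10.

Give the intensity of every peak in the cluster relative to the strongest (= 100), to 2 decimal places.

Element Ju pattern (n=3): 0.07120504 : 0.30176589 : 0.4262931 : 0.20073597
Copper pattern (n=2): 0.478864 : 0.426272 : 0.094864
Convolve the two distributions (both contribute in 2-u steps):
  M: 0.07120504×0.478864 = 0.034098
  M+2: 0.07120504×0.426272 + 0.30176589×0.478864 = 0.174858
  M+4: 0.07120504×0.094864 + 0.30176589×0.426272 + 0.4262931×0.478864 = 0.339526
  M+6: 0.30176589×0.094864 + 0.4262931×0.426272 + 0.20073597×0.478864 = 0.306469
  M+8: 0.4262931×0.094864 + 0.20073597×0.426272 = 0.126008
  M+10: 0.20073597×0.094864 = 0.019043
Scale to base peak (0.339526) = 100: 10.04 : 51.50 : 100.00 : 90.26 : 37.11 : 5.61

10.04 : 51.50 : 100.00 : 90.26 : 37.11 : 5.61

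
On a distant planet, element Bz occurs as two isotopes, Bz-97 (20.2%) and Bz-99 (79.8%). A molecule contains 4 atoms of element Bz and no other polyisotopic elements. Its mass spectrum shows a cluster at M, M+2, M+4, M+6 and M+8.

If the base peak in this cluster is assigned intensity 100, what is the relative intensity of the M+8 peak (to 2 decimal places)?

Binomial terms of (0.202 + 0.798)^4: M 0.0017, M+2 0.0263, M+4 0.1559, M+6 0.4106, M+8 0.4055 → M+6 is the base peak.
P(M+6) = C(4,3) × 0.202^1 × 0.798^3 = 4 × 0.2020 × 0.50816959 = 0.410601 (base)
P(M+8) = C(4,4) × 0.202^0 × 0.798^4 = 1 × 1.0000 × 0.40551933 = 0.405519
Relative intensity = 0.405519 / 0.410601 × 100 = 98.76

98.76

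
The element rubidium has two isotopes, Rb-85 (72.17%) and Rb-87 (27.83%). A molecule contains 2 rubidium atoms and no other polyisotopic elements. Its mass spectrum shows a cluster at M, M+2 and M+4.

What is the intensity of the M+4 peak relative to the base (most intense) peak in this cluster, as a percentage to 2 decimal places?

14.87%

Term probabilities: M 0.5209, M+2 0.4017, M+4 0.0775. Base peak = M.
P(M) = C(2,0) × 0.7217^2 × 0.2783^0 = 1 × 0.52085089 × 1.0000 = 0.520851 (base)
P(M+4) = C(2,2) × 0.7217^0 × 0.2783^2 = 1 × 1.0000 × 0.07745089 = 0.077451
Relative intensity = 0.077451 / 0.520851 × 100 = 14.87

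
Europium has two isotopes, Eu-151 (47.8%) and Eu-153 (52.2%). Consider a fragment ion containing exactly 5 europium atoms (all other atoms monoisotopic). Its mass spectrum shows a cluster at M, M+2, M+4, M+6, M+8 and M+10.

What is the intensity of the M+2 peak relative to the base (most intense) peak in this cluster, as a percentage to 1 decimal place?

41.9%

(0.478 + 0.522)^5 gives M 0.0250, M+2 0.1363, M+4 0.2976, M+6 0.3250, M+8 0.1775, M+10 0.0388; the largest is M+6.
P(M+6) = C(5,3) × 0.478^2 × 0.522^3 = 10 × 0.228484 × 0.14223665 = 0.324988 (base)
P(M+2) = C(5,1) × 0.478^4 × 0.522^1 = 5 × 0.05220494 × 0.5220 = 0.136255
Relative intensity = 0.136255 / 0.324988 × 100 = 41.9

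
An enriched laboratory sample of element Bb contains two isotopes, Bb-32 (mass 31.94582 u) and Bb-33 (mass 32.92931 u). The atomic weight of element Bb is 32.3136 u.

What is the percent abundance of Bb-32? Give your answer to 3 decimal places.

Let x be the fractional abundance of Bb-32; then Bb-33 has abundance 1 − x.
31.94582·x + 32.92931·(1 − x) = 32.3136
(31.94582 − 32.92931)·x = 32.3136 − 32.92931
x = -0.61571 / -0.98349 = 0.62605 → 62.605% Bb-32, 37.395% Bb-33.

62.605%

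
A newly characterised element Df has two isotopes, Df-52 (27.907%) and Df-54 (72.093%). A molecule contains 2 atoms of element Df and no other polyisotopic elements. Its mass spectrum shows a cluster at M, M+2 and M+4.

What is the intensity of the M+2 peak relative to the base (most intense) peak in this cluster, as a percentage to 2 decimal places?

77.42%

(0.27907 + 0.72093)^2 gives M 0.0779, M+2 0.4024, M+4 0.5197; the largest is M+4.
P(M+4) = C(2,2) × 0.27907^0 × 0.72093^2 = 1 × 1.0000 × 0.51974006 = 0.519740 (base)
P(M+2) = C(2,1) × 0.27907^1 × 0.72093^1 = 2 × 0.27907 × 0.72093 = 0.402380
Relative intensity = 0.402380 / 0.519740 × 100 = 77.42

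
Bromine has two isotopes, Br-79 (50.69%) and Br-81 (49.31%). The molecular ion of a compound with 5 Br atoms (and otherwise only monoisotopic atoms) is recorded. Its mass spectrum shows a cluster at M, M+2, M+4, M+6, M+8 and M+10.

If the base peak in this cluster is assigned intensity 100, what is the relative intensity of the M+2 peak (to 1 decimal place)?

(0.5069 + 0.4931)^5 gives M 0.0335, M+2 0.1628, M+4 0.3167, M+6 0.3081, M+8 0.1498, M+10 0.0292; the largest is M+4.
P(M+4) = C(5,2) × 0.5069^3 × 0.4931^2 = 10 × 0.13024674 × 0.24314761 = 0.316692 (base)
P(M+2) = C(5,1) × 0.5069^4 × 0.4931^1 = 5 × 0.06602207 × 0.4931 = 0.162777
Relative intensity = 0.162777 / 0.316692 × 100 = 51.4

51.4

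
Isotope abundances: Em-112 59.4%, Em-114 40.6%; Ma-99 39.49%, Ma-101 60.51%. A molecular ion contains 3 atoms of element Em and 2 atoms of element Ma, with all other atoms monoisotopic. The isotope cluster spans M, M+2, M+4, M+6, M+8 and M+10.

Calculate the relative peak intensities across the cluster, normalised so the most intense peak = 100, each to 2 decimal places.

9.97 : 50.98 : 100.00 : 93.97 : 42.55 : 7.47

Element Em pattern (n=3): 0.20958458 : 0.42975425 : 0.29373775 : 0.06692342
Element Ma pattern (n=2): 0.15594601 : 0.47790798 : 0.36614601
Convolve the two distributions (both contribute in 2-u steps):
  M: 0.20958458×0.15594601 = 0.032684
  M+2: 0.20958458×0.47790798 + 0.42975425×0.15594601 = 0.167181
  M+4: 0.20958458×0.36614601 + 0.42975425×0.47790798 + 0.29373775×0.15594601 = 0.327929
  M+6: 0.42975425×0.36614601 + 0.29373775×0.47790798 + 0.06692342×0.15594601 = 0.308169
  M+8: 0.29373775×0.36614601 + 0.06692342×0.47790798 = 0.139534
  M+10: 0.06692342×0.36614601 = 0.024504
Scale to base peak (0.327929) = 100: 9.97 : 50.98 : 100.00 : 93.97 : 42.55 : 7.47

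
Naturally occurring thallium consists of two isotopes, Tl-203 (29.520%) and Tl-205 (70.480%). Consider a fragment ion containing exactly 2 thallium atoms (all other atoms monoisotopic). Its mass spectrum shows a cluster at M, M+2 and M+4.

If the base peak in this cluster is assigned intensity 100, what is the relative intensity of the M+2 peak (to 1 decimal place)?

83.8

Term probabilities: M 0.0871, M+2 0.4161, M+4 0.4967. Base peak = M+4.
P(M+4) = C(2,2) × 0.29520^0 × 0.70480^2 = 1 × 1.0000 × 0.49674304 = 0.496743 (base)
P(M+2) = C(2,1) × 0.29520^1 × 0.70480^1 = 2 × 0.2952 × 0.7048 = 0.416114
Relative intensity = 0.416114 / 0.496743 × 100 = 83.8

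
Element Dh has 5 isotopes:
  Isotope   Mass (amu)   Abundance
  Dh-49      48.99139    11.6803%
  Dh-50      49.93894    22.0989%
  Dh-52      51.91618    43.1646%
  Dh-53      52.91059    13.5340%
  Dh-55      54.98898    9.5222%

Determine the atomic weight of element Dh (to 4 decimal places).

51.5648 amu

Average mass = Σ (abundance × isotope mass) = 0.116803 × 48.99139 + 0.220989 × 49.93894 + 0.431646 × 51.91618 + 0.135340 × 52.91059 + 0.095222 × 54.98898
= 5.722341 + 11.035956 + 22.409411 + 7.160919 + 5.236161 = 51.564788 amu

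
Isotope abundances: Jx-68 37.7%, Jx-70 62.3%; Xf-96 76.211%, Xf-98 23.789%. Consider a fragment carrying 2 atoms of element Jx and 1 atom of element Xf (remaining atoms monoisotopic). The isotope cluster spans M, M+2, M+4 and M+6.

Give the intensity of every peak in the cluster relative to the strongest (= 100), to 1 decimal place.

26.6 : 96.1 : 100.0 : 22.7

Element Jx pattern (n=2): 0.142129 : 0.469742 : 0.388129
Element Xf pattern (n=1): 0.76211 : 0.23789
Convolve the two distributions (both contribute in 2-u steps):
  M: 0.142129×0.76211 = 0.108318
  M+2: 0.142129×0.23789 + 0.469742×0.76211 = 0.391806
  M+4: 0.469742×0.23789 + 0.388129×0.76211 = 0.407544
  M+6: 0.388129×0.23789 = 0.092332
Scale to base peak (0.407544) = 100: 26.6 : 96.1 : 100.0 : 22.7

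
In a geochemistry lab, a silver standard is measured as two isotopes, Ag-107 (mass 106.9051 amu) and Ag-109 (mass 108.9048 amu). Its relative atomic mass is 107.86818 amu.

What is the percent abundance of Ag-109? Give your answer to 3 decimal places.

48.161%

With x = fraction of Ag-107 (so Ag-109 is 1 − x):
106.9051·x + 108.9048·(1 − x) = 107.86818
(106.9051 − 108.9048)·x = 107.86818 − 108.9048
x = -1.03662 / -1.9997 = 0.51839 → 51.839% Ag-107, 48.161% Ag-109.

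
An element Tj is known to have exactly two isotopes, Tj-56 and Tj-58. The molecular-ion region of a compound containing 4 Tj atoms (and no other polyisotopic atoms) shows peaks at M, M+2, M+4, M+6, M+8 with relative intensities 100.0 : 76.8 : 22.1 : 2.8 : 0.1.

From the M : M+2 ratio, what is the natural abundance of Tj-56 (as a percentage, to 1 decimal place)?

83.9%

If p is the fraction of Tj that is Tj-56, then I(M+2)/I(M) = [C(4,1)·p^3·(1−p)] / p^4 = 4·(1−p)/p = 76.8/100.0 = 0.7680
(1−p)/p = 0.7680/4 = 0.1920  ⇒  p = 1/(1 + 0.1920) = 0.8389
Tj-56: 83.9%, Tj-58: 16.1%.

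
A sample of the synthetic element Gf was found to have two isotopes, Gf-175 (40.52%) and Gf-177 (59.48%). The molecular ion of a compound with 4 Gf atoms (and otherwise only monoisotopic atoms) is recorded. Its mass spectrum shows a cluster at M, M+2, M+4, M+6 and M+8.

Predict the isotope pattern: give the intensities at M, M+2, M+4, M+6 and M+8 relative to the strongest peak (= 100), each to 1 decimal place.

The 4 Gf atoms are independent, so intensities follow the terms of (0.4052 + 0.5948)^4.
P(M) = 0.4052^4 = 0.026957
P(M+2) = 4 × 0.4052^3 × 0.5948^1 = 0.158285
P(M+4) = 6 × 0.4052^2 × 0.5948^2 = 0.348523
P(M+6) = 4 × 0.4052^1 × 0.5948^3 = 0.341069
P(M+8) = 0.5948^4 = 0.125165
The M+4 peak is largest (0.348523); scaling to 100 gives 7.7 : 45.4 : 100.0 : 97.9 : 35.9.

7.7 : 45.4 : 100.0 : 97.9 : 35.9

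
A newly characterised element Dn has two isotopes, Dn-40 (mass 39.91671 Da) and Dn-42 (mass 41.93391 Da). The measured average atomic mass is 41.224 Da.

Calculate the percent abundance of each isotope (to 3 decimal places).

With x = fraction of Dn-40 (so Dn-42 is 1 − x):
39.91671·x + 41.93391·(1 − x) = 41.224
(39.91671 − 41.93391)·x = 41.224 − 41.93391
x = -0.70991 / -2.01720 = 0.35193 → 35.193% Dn-40, 64.807% Dn-42.

Dn-40: 35.193%, Dn-42: 64.807%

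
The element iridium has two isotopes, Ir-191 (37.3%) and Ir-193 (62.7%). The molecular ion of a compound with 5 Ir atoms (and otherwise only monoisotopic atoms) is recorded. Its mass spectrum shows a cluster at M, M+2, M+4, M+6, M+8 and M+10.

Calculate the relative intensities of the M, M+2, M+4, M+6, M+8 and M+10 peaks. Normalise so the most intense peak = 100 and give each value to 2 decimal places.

2.11 : 17.70 : 59.49 : 100.00 : 84.05 : 28.26

Each Ir atom is independently Ir-191 (p = 0.373) or Ir-193 (q = 0.627); the cluster is the binomial expansion (p + q)^5.
P(M) = 0.373^5 = 0.007220
P(M+2) = 5 × 0.373^4 × 0.627^1 = 0.060684
P(M+4) = 10 × 0.373^3 × 0.627^2 = 0.204015
P(M+6) = 10 × 0.373^2 × 0.627^3 = 0.342942
P(M+8) = 5 × 0.373^1 × 0.627^4 = 0.288237
P(M+10) = 0.627^5 = 0.096903
The M+6 peak is largest (0.342942); scaling to 100 gives 2.11 : 17.70 : 59.49 : 100.00 : 84.05 : 28.26.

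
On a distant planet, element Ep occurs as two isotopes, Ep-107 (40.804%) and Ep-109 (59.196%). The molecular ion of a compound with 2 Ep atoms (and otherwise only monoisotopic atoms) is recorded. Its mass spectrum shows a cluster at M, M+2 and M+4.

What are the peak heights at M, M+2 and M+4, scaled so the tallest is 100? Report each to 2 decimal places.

34.47 : 100.00 : 72.54

Expanding (0.40804 + 0.59196)^2:
P(M) = 0.40804^2 = 0.166497
P(M+2) = 2 × 0.40804^1 × 0.59196^1 = 0.483087
P(M+4) = 0.59196^2 = 0.350417
The M+2 peak is largest (0.483087); scaling to 100 gives 34.47 : 100.00 : 72.54.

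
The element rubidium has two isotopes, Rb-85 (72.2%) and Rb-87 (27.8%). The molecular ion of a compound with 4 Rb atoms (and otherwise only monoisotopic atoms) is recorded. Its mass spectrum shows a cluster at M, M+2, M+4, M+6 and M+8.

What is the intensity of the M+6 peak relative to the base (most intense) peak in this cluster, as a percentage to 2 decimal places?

14.83%

(0.722 + 0.278)^4 gives M 0.2717, M+2 0.4185, M+4 0.2417, M+6 0.0620, M+8 0.0060; the largest is M+2.
P(M+2) = C(4,1) × 0.722^3 × 0.278^1 = 4 × 0.37636705 × 0.2780 = 0.418520 (base)
P(M+6) = C(4,3) × 0.722^1 × 0.278^3 = 4 × 0.7220 × 0.02148495 = 0.062049
Relative intensity = 0.062049 / 0.418520 × 100 = 14.83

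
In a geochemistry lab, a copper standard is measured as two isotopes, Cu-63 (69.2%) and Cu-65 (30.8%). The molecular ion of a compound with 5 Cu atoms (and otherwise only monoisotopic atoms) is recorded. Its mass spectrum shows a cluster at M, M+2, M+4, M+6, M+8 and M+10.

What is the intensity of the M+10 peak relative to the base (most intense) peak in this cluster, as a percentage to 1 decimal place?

Binomial terms of (0.692 + 0.308)^5: M 0.1587, M+2 0.3531, M+4 0.3144, M+6 0.1399, M+8 0.0311, M+10 0.0028 → M+2 is the base peak.
P(M+2) = C(5,1) × 0.692^4 × 0.308^1 = 5 × 0.22931073 × 0.3080 = 0.353139 (base)
P(M+10) = C(5,5) × 0.692^0 × 0.308^5 = 1 × 1.0000 × 0.00277175 = 0.002772
Relative intensity = 0.002772 / 0.353139 × 100 = 0.8

0.8%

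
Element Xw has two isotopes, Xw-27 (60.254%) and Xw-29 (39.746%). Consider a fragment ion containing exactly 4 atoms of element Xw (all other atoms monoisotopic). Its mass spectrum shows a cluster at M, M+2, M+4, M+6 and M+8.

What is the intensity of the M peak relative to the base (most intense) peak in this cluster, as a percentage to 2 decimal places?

(0.60254 + 0.39746)^4 gives M 0.1318, M+2 0.3478, M+4 0.3441, M+6 0.1513, M+8 0.0250; the largest is M+2.
P(M+2) = C(4,1) × 0.60254^3 × 0.39746^1 = 4 × 0.21875483 × 0.39746 = 0.347785 (base)
P(M) = C(4,0) × 0.60254^4 × 0.39746^0 = 1 × 0.13180853 × 1.0000 = 0.131809
Relative intensity = 0.131809 / 0.347785 × 100 = 37.90

37.90%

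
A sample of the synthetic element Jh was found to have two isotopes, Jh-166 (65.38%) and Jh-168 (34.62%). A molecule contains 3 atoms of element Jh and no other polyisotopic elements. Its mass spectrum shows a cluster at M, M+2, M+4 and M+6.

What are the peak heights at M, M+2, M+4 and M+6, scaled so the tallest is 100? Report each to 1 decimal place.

Expanding (0.6538 + 0.3462)^3:
P(M) = 0.6538^3 = 0.279470
P(M+2) = 3 × 0.6538^2 × 0.3462^1 = 0.443954
P(M+4) = 3 × 0.6538^1 × 0.3462^2 = 0.235082
P(M+6) = 0.3462^3 = 0.041494
The M+2 peak is largest (0.443954); scaling to 100 gives 63.0 : 100.0 : 53.0 : 9.3.

63.0 : 100.0 : 53.0 : 9.3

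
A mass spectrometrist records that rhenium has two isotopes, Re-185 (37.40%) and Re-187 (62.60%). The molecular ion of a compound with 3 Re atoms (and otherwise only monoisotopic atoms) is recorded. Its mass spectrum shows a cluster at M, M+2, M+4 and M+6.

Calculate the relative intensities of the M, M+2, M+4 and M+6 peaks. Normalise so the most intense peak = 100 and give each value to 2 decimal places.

11.90 : 59.74 : 100.00 : 55.79

Each Re atom is independently Re-185 (p = 0.3740) or Re-187 (q = 0.6260); the cluster is the binomial expansion (p + q)^3.
P(M) = 0.3740^3 = 0.052314
P(M+2) = 3 × 0.3740^2 × 0.6260^1 = 0.262687
P(M+4) = 3 × 0.3740^1 × 0.6260^2 = 0.439685
P(M+6) = 0.6260^3 = 0.245314
The M+4 peak is largest (0.439685); scaling to 100 gives 11.90 : 59.74 : 100.00 : 55.79.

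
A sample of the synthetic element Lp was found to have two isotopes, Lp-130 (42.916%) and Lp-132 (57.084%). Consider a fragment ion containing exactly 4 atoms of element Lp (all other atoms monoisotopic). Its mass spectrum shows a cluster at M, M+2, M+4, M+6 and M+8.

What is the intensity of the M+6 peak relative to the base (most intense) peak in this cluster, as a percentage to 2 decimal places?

88.68%

Term probabilities: M 0.0339, M+2 0.1805, M+4 0.3601, M+6 0.3193, M+8 0.1062. Base peak = M+4.
P(M+4) = C(4,2) × 0.42916^2 × 0.57084^2 = 6 × 0.18417831 × 0.32585831 = 0.360096 (base)
P(M+6) = C(4,3) × 0.42916^1 × 0.57084^3 = 4 × 0.42916 × 0.18601296 = 0.319317
Relative intensity = 0.319317 / 0.360096 × 100 = 88.68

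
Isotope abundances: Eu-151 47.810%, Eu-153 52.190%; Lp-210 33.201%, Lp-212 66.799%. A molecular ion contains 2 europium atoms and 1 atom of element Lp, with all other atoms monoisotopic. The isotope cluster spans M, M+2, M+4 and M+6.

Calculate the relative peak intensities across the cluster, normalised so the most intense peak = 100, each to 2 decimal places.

17.91 : 75.13 : 100.00 : 42.93

Europium pattern (n=2): 0.22857961 : 0.49904078 : 0.27237961
Element Lp pattern (n=1): 0.33201 : 0.66799
Convolve the two distributions (both contribute in 2-u steps):
  M: 0.22857961×0.33201 = 0.075891
  M+2: 0.22857961×0.66799 + 0.49904078×0.33201 = 0.318375
  M+4: 0.49904078×0.66799 + 0.27237961×0.33201 = 0.423787
  M+6: 0.27237961×0.66799 = 0.181947
Scale to base peak (0.423787) = 100: 17.91 : 75.13 : 100.00 : 42.93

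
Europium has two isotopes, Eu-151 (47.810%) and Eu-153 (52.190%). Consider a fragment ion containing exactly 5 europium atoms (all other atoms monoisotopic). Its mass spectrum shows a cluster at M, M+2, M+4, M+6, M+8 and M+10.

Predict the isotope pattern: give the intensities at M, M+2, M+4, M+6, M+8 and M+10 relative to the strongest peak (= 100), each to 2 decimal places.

Each Eu atom is independently Eu-151 (p = 0.47810) or Eu-153 (q = 0.52190); the cluster is the binomial expansion (p + q)^5.
P(M) = 0.47810^5 = 0.024980
P(M+2) = 5 × 0.47810^4 × 0.52190^1 = 0.136343
P(M+4) = 10 × 0.47810^3 × 0.52190^2 = 0.297667
P(M+6) = 10 × 0.47810^2 × 0.52190^3 = 0.324937
P(M+8) = 5 × 0.47810^1 × 0.52190^4 = 0.177353
P(M+10) = 0.52190^5 = 0.038720
The M+6 peak is largest (0.324937); scaling to 100 gives 7.69 : 41.96 : 91.61 : 100.00 : 54.58 : 11.92.

7.69 : 41.96 : 91.61 : 100.00 : 54.58 : 11.92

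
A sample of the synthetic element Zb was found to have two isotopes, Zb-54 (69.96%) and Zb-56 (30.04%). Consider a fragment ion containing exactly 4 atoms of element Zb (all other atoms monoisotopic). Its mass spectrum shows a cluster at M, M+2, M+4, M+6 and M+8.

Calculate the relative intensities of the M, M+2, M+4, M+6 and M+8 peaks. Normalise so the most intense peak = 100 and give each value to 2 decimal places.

Each Zb atom is independently Zb-54 (p = 0.6996) or Zb-56 (q = 0.3004); the cluster is the binomial expansion (p + q)^4.
P(M) = 0.6996^4 = 0.239552
P(M+2) = 4 × 0.6996^3 × 0.3004^1 = 0.411443
P(M+4) = 6 × 0.6996^2 × 0.3004^2 = 0.265003
P(M+6) = 4 × 0.6996^1 × 0.3004^3 = 0.075859
P(M+8) = 0.3004^4 = 0.008143
The M+2 peak is largest (0.411443); scaling to 100 gives 58.22 : 100.00 : 64.41 : 18.44 : 1.98.

58.22 : 100.00 : 64.41 : 18.44 : 1.98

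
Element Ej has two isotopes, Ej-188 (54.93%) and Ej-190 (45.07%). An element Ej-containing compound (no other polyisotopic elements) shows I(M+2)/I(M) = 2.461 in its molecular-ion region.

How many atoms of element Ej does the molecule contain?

3

With n Ej atoms, P(M+2)/P(M) = C(n,1)·p^(n−1)q / p^n = n·q/p = n · 0.4507/0.5493.
n = 2.461 × 0.5493/0.4507 = 3.00 ≈ 3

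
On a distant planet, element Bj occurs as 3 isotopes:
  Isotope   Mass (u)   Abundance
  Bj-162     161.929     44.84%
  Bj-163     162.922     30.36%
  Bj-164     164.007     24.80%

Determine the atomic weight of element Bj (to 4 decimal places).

Average mass = Σ (abundance × isotope mass) = 0.4484 × 161.929 + 0.3036 × 162.922 + 0.2480 × 164.007
= 72.60896 + 49.46312 + 40.67374 = 162.74582 u

162.7458 u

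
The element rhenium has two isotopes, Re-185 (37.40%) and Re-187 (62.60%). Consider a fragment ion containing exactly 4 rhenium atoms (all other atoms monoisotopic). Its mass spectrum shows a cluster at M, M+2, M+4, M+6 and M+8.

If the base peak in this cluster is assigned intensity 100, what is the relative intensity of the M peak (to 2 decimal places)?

5.33

Binomial terms of (0.3740 + 0.6260)^4: M 0.0196, M+2 0.1310, M+4 0.3289, M+6 0.3670, M+8 0.1536 → M+6 is the base peak.
P(M+6) = C(4,3) × 0.3740^1 × 0.6260^3 = 4 × 0.3740 × 0.24531438 = 0.366990 (base)
P(M) = C(4,0) × 0.3740^4 × 0.6260^0 = 1 × 0.0195653 × 1.0000 = 0.019565
Relative intensity = 0.019565 / 0.366990 × 100 = 5.33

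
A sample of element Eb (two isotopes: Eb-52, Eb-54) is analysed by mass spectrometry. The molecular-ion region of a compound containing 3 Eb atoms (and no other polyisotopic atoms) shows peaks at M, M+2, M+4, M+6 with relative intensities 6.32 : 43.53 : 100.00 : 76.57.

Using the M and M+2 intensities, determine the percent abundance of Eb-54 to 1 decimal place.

69.7%

Let p = fractional abundance of Eb-52. I(M+2)/I(M) = [C(3,1)·p^2·(1−p)] / p^3 = 3·(1−p)/p = 43.53/6.32 = 6.8877
(1−p)/p = 6.8877/3 = 2.2959  ⇒  p = 1/(1 + 2.2959) = 0.3034
Eb-52: 30.3%, Eb-54: 69.7%.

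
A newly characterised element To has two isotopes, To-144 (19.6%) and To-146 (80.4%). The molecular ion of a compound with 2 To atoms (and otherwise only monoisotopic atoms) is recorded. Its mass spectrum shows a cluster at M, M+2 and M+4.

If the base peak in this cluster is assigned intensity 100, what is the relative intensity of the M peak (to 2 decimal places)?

5.94

Binomial terms of (0.196 + 0.804)^2: M 0.0384, M+2 0.3152, M+4 0.6464 → M+4 is the base peak.
P(M+4) = C(2,2) × 0.196^0 × 0.804^2 = 1 × 1.0000 × 0.646416 = 0.646416 (base)
P(M) = C(2,0) × 0.196^2 × 0.804^0 = 1 × 0.038416 × 1.0000 = 0.038416
Relative intensity = 0.038416 / 0.646416 × 100 = 5.94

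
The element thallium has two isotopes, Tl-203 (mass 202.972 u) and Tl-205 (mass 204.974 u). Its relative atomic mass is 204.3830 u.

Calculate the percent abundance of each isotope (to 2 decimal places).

Tl-203: 29.52%, Tl-205: 70.48%

Writing the weighted mean with unknown fraction x of Tl-203:
202.972·x + 204.974·(1 − x) = 204.3830
(202.972 − 204.974)·x = 204.3830 − 204.974
x = -0.5910 / -2.002 = 0.29520 → 29.52% Tl-203, 70.48% Tl-205.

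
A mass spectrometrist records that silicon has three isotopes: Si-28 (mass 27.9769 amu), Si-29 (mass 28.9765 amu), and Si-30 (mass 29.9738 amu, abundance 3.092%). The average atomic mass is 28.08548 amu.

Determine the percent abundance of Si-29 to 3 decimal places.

4.685%

The remaining 96.908% is split between Si-28 (fraction x) and Si-29 (fraction 0.96908 − x).
Substituting: 27.9769x + 28.9765(0.96908 − x) = 27.158690104
(27.9769 − 28.9765)x = -0.921856516  ⇒  x = 0.92223, y = 0.04685
Si-28: 92.223%, Si-29: 4.685%.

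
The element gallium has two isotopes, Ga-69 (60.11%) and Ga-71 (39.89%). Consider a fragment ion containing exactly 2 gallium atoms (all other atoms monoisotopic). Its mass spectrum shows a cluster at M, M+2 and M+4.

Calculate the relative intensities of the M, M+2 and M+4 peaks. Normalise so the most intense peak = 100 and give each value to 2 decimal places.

75.34 : 100.00 : 33.18

Expanding (0.6011 + 0.3989)^2:
P(M) = 0.6011^2 = 0.361321
P(M+2) = 2 × 0.6011^1 × 0.3989^1 = 0.479558
P(M+4) = 0.3989^2 = 0.159121
The M+2 peak is largest (0.479558); scaling to 100 gives 75.34 : 100.00 : 33.18.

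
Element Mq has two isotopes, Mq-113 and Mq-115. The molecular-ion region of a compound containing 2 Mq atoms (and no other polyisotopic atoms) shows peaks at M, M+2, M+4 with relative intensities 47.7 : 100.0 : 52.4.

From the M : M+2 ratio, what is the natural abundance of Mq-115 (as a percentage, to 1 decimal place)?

51.2%

Write p for the Mq-113 fraction. I(M+2)/I(M) = [C(2,1)·p^1·(1−p)] / p^2 = 2·(1−p)/p = 100.0/47.7 = 2.0964
(1−p)/p = 2.0964/2 = 1.0482  ⇒  p = 1/(1 + 1.0482) = 0.4882
Mq-113: 48.8%, Mq-115: 51.2%.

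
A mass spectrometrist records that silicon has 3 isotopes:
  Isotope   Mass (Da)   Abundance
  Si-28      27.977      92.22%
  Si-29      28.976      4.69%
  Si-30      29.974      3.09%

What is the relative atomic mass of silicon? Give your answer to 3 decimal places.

Average mass = Σ (abundance × isotope mass) = 0.9222 × 27.977 + 0.0469 × 28.976 + 0.0309 × 29.974
= 25.8004 + 1.3590 + 0.9262 = 28.0856 Da

28.086 Da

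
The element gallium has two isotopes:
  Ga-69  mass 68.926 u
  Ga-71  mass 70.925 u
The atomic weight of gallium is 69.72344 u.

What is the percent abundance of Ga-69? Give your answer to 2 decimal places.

With x = fraction of Ga-69 (so Ga-71 is 1 − x):
68.926·x + 70.925·(1 − x) = 69.72344
(68.926 − 70.925)·x = 69.72344 − 70.925
x = -1.20156 / -1.999 = 0.60108 → 60.11% Ga-69, 39.89% Ga-71.

60.11%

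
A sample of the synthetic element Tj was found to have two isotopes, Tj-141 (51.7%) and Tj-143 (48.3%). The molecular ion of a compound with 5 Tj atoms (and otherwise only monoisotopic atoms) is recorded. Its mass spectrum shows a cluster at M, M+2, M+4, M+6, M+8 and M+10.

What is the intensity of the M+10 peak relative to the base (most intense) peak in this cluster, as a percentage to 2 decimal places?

8.15%

(0.517 + 0.483)^5 gives M 0.0369, M+2 0.1725, M+4 0.3224, M+6 0.3012, M+8 0.1407, M+10 0.0263; the largest is M+4.
P(M+4) = C(5,2) × 0.517^3 × 0.483^2 = 10 × 0.13818841 × 0.233289 = 0.322378 (base)
P(M+10) = C(5,5) × 0.517^0 × 0.483^5 = 1 × 1.0000 × 0.02628667 = 0.026287
Relative intensity = 0.026287 / 0.322378 × 100 = 8.15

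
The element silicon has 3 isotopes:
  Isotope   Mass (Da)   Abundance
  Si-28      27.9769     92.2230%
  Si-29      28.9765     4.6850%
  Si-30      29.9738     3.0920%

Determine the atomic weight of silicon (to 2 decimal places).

28.09 Da

The abundance-weighted mean is 0.922230 × 27.9769 + 0.046850 × 28.9765 + 0.030920 × 29.9738
= 25.80114 + 1.35755 + 0.92679 = 28.08548 Da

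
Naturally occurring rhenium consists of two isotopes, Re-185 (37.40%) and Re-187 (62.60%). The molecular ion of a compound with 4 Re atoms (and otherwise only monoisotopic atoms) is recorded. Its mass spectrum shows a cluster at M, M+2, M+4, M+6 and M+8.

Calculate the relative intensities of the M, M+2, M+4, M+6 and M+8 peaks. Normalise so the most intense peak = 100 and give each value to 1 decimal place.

Expanding (0.3740 + 0.6260)^4:
P(M) = 0.3740^4 = 0.019565
P(M+2) = 4 × 0.3740^3 × 0.6260^1 = 0.130993
P(M+4) = 6 × 0.3740^2 × 0.6260^2 = 0.328884
P(M+6) = 4 × 0.3740^1 × 0.6260^3 = 0.366990
P(M+8) = 0.6260^4 = 0.153567
The M+6 peak is largest (0.366990); scaling to 100 gives 5.3 : 35.7 : 89.6 : 100.0 : 41.8.

5.3 : 35.7 : 89.6 : 100.0 : 41.8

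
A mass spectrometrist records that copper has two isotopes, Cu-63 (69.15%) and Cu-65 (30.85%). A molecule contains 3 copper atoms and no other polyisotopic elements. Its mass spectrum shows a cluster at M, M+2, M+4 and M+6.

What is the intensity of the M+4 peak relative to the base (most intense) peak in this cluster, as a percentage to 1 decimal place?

44.6%

Binomial terms of (0.6915 + 0.3085)^3: M 0.3307, M+2 0.4425, M+4 0.1974, M+6 0.0294 → M+2 is the base peak.
P(M+2) = C(3,1) × 0.6915^2 × 0.3085^1 = 3 × 0.47817225 × 0.3085 = 0.442548 (base)
P(M+4) = C(3,2) × 0.6915^1 × 0.3085^2 = 3 × 0.6915 × 0.09517225 = 0.197435
Relative intensity = 0.197435 / 0.442548 × 100 = 44.6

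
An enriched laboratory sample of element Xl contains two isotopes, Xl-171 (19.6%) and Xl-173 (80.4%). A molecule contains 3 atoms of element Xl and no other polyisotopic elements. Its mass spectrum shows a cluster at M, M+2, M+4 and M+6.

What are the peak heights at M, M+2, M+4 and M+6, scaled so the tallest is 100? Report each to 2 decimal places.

Expanding (0.196 + 0.804)^3:
P(M) = 0.196^3 = 0.007530
P(M+2) = 3 × 0.196^2 × 0.804^1 = 0.092659
P(M+4) = 3 × 0.196^1 × 0.804^2 = 0.380093
P(M+6) = 0.804^3 = 0.519718
The M+6 peak is largest (0.519718); scaling to 100 gives 1.45 : 17.83 : 73.13 : 100.00.

1.45 : 17.83 : 73.13 : 100.00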